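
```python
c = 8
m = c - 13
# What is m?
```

Trace:
`c = 8` → c = 8
`m = c - 13` → m = -5
So m = -5

Answer: -5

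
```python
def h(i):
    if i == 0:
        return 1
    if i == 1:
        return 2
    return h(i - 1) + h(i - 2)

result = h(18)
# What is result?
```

Build up from base cases: h(0)=1, h(1)=2, h(2)=3, h(3)=5, h(4)=8, h(5)=13, h(6)=21, ..., h(18)=6765

Answer: 6765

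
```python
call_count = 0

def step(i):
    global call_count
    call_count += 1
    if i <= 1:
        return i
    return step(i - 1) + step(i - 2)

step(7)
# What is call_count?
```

Calls(i) = 1 + Calls(i-1) + Calls(i-2); Calls(0)=Calls(1)=1. For i=7 this gives 41.

Answer: 41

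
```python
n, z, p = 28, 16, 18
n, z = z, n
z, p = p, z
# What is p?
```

Trace:
`n, z, p = 28, 16, 18` → n = 28; z = 16; p = 18
`n, z = z, n` → n = 16; z = 28
`z, p = p, z` → z = 18; p = 28
So p = 28

Answer: 28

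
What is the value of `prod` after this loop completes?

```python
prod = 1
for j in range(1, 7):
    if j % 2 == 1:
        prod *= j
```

Product of odd numbers 1 to 6
`prod` takes the values: 1 → 3 → 15

Answer: 15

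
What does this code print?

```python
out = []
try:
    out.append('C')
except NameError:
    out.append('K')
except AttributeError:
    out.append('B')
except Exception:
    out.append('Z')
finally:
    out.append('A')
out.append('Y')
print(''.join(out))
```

Execution trace: 'C' (try body, no exception) → 'A' (finally) → 'Y' (after the try/except). Output: CAY

Answer: CAY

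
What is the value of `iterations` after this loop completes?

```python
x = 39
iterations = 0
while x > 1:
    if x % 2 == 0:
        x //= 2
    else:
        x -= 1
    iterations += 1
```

Steps to reduce 39 to 1
`iterations` takes the values: 0 → 1 → 2 → 3 → 4 → 5 → 6 → 7 → 8

Answer: 8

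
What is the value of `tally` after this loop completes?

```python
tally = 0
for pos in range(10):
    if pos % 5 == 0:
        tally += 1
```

Count numbers divisible by 5 in range(10)
`tally` takes the values: 0 → 1 → 2

Answer: 2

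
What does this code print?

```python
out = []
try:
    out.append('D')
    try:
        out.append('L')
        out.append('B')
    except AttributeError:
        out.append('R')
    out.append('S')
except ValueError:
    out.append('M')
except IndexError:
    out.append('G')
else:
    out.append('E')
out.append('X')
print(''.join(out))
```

Execution trace: 'D' (try body) → 'L' (inner try body) → 'B' (inner try body, no exception) → 'S' (try body, no exception) → 'E' (else) → 'X' (after the try/except). Output: DLBSEX

Answer: DLBSEX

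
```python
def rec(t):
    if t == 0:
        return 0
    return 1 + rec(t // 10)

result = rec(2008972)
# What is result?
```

Count of digits of 2008972: 7

Answer: 7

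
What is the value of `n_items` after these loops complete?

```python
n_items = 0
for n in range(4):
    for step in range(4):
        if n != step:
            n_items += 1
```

4² - 4 (exclude diagonal)
`n_items` takes the values: 0 → 1 → 2 → 3 → 4 → 5 → 6 → 7 → 8 → 9 → 10 → 11 → 12

Answer: 12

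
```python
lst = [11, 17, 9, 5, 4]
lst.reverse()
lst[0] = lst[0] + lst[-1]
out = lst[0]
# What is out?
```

Trace:
`lst = [11, 17, 9, 5, 4]` → lst = [11, 17, 9, 5, 4]
`lst.reverse()` → lst = [4, 5, 9, 17, 11]
`lst[0] = lst[0] + lst[-1]` → lst = [15, 5, 9, 17, 11]
`out = lst[0]` → out = 15
So out = 15

Answer: 15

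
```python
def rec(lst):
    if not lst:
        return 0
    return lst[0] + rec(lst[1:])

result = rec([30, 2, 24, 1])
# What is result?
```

30 + 2 + 24 + 1 + 0 = 57

Answer: 57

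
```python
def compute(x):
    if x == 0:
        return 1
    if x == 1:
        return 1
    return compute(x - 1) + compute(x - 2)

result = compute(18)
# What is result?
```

Build up from base cases: compute(0)=1, compute(1)=1, compute(2)=2, compute(3)=3, compute(4)=5, compute(5)=8, compute(6)=13, ..., compute(18)=4181

Answer: 4181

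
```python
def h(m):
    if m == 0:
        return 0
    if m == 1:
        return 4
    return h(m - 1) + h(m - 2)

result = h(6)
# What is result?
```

Build up from base cases: h(0)=0, h(1)=4, h(2)=4, h(3)=8, h(4)=12, h(5)=20, h(6)=32

Answer: 32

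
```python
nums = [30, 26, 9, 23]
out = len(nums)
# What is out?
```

Trace:
`nums = [30, 26, 9, 23]` → nums = [30, 26, 9, 23]
`out = len(nums)` → out = 4
So out = 4

Answer: 4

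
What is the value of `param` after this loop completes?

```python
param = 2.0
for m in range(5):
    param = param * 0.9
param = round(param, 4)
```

Exponential decay: 2.0 * 0.9^5
`param` takes the values: 2.0 → 1.8 → 1.62 → 1.458 → 1.3122 → 1.18098 → 1.181

Answer: 1.181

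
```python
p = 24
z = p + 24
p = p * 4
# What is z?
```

Trace:
`p = 24` → p = 24
`z = p + 24` → z = 48
`p = p * 4` → p = 96
So z = 48

Answer: 48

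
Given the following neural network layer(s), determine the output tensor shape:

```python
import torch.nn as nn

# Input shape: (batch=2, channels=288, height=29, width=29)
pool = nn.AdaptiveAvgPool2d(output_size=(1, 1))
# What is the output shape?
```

Input: (2, 288, 29, 29) -> Output: (2, 288, 1, 1)

Answer: (2, 288, 1, 1)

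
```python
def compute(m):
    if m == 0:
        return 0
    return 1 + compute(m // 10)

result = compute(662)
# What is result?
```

Count of digits of 662: 3

Answer: 3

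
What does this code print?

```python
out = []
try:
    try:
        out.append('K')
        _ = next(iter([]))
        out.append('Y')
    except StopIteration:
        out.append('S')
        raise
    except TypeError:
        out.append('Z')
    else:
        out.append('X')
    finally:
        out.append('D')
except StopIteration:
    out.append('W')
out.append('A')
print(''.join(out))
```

Execution trace: 'K' (inner try body) → 'S' (inner except StopIteration) → 'D' (inner finally) → 'W' (outer except StopIteration) → 'A' (after the try/except). Output: KSDWA

Answer: KSDWA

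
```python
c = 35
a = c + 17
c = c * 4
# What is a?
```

Trace:
`c = 35` → c = 35
`a = c + 17` → a = 52
`c = c * 4` → c = 140
So a = 52

Answer: 52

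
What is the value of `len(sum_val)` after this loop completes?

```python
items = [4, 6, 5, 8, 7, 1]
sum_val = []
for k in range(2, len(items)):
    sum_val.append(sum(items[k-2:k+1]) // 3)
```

Number of 3-element averages
`sum_val` takes the values: [] → [5] → [5, 6] → [5, 6, 6] → [5, 6, 6, 5]
So `len(sum_val)` = 4

Answer: 4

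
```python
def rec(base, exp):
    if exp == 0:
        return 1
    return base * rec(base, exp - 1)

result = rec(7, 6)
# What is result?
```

rec(7, 6) = 7 * 7 * 7 * 7 * 7 * 7 = 117649

Answer: 117649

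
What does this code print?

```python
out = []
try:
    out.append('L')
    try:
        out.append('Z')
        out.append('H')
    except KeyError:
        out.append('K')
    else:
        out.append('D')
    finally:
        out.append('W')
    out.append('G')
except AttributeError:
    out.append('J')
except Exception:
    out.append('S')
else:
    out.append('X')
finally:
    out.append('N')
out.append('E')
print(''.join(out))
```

Execution trace: 'L' (try body) → 'Z' (inner try body) → 'H' (inner try body, no exception) → 'D' (inner else) → 'W' (inner finally) → 'G' (try body, no exception) → 'X' (else) → 'N' (finally) → 'E' (after the try/except). Output: LZHDWGXNE

Answer: LZHDWGXNE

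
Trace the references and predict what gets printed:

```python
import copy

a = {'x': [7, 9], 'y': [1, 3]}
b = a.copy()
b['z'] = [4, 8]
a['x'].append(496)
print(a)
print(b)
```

Key concept: shallow copy of dict with mutable values.
Step by step:
`a = {'x': [7, 9], 'y': [1, 3]}` → a = {'x': [7, 9], 'y': [1, 3]}
`b = a.copy()` → b = {'x': [7, 9], 'y': [1, 3]}
`b['z'] = [4, 8]` → b = {'x': [7, 9], 'y': [1, 3], 'z': [4, 8]}
`a['x'].append(496)` → a = {'x': [7, 9, 496], 'y': [1, 3]}; b = {'x': [7, 9, 496], 'y': [1, 3], 'z': [4, 8]}
`print(a)` → prints {'x': [7, 9, 496], 'y': [1, 3]}
`print(b)` → prints {'x': [7, 9, 496], 'y': [1, 3], 'z': [4, 8]}

Answer:
{'x': [7, 9, 496], 'y': [1, 3]}
{'x': [7, 9, 496], 'y': [1, 3], 'z': [4, 8]}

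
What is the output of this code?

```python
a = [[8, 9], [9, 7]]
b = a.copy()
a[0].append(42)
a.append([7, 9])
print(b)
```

Key concept: shallow copy with nested lists.
Step by step:
`a = [[8, 9], [9, 7]]` → a = [[8, 9], [9, 7]]
`b = a.copy()` → b = [[8, 9], [9, 7]]
`a[0].append(42)` → a = [[8, 9, 42], [9, 7]]; b = [[8, 9, 42], [9, 7]]
`a.append([7, 9])` → a = [[8, 9, 42], [9, 7], [7, 9]]
`print(b)` → prints [[8, 9, 42], [9, 7]]

Answer: [[8, 9, 42], [9, 7]]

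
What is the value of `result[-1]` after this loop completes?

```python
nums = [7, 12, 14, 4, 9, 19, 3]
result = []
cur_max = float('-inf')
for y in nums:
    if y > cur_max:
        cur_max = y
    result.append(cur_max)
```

Running max ends at 19
`result` takes the values: [] → [7] → [7, 12] → [7, 12, 14] → [7, 12, 14, 14] → [7, 12, 14, 14, 14] → [7, 12, 14, 14, 14, 19] → [7, 12, 14, 14, 14, 19, 19]
So `result[-1]` = 19

Answer: 19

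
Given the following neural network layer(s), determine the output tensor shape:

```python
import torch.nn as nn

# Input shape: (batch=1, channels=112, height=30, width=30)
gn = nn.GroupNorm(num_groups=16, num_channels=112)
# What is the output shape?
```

Input: (1, 112, 30, 30) -> Output: (1, 112, 30, 30)

Answer: (1, 112, 30, 30)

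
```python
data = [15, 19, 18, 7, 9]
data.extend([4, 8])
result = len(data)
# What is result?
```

Trace:
`data = [15, 19, 18, 7, 9]` → data = [15, 19, 18, 7, 9]
`data.extend([4, 8])` → data = [15, 19, 18, 7, 9, 4, 8]
`result = len(data)` → result = 7
So result = 7

Answer: 7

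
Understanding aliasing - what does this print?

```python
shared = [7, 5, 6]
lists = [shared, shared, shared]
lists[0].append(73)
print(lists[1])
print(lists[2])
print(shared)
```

Key concept: list of same reference.
Step by step:
`shared = [7, 5, 6]` → shared = [7, 5, 6]
`lists = [shared, shared, shared]` → lists = [[7, 5, 6], [7, 5, 6], [7, 5, 6]]
`lists[0].append(73)` → shared = [7, 5, 6, 73]; lists = [[7, 5, 6, 73], [7, 5, 6, 73], [7, 5, 6, 73]]
`print(lists[1])` → prints [7, 5, 6, 73]
`print(lists[2])` → prints [7, 5, 6, 73]
`print(shared)` → prints [7, 5, 6, 73]

Answer:
[7, 5, 6, 73]
[7, 5, 6, 73]
[7, 5, 6, 73]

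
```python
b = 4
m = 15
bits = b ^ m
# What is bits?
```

Trace:
`b = 4` → b = 4
`m = 15` → m = 15
`bits = b ^ m` → bits = 11
So bits = 11

Answer: 11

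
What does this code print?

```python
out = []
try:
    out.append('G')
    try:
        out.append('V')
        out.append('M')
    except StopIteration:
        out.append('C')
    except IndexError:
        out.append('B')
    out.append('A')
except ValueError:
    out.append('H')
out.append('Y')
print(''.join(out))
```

Execution trace: 'G' (try body) → 'V' (inner try body) → 'M' (inner try body, no exception) → 'A' (try body, no exception) → 'Y' (after the try/except). Output: GVMAY

Answer: GVMAY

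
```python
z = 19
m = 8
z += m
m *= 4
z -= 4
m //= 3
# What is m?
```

Trace:
`z = 19` → z = 19
`m = 8` → m = 8
`z += m` → z = 27
`m *= 4` → m = 32
`z -= 4` → z = 23
`m //= 3` → m = 10
So m = 10

Answer: 10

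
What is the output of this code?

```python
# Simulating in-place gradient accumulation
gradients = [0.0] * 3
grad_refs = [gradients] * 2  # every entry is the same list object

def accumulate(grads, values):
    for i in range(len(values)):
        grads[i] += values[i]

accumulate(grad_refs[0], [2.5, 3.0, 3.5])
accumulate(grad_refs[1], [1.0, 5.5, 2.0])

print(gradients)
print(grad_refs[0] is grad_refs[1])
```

Key concept: gradient accumulation aliasing.
Step by step:
`gradients = [0.0] * 3` → gradients = [0.0, 0.0, 0.0]
`grad_refs = [gradients] * 2` → grad_refs = [[0.0, 0.0, 0.0], [0.0, 0.0, 0.0]]
`accumulate(grad_refs[0], [2.5, 3.0, 3.5])` → gradients = [2.5, 3.0, 3.5]; grad_refs = [[2.5, 3.0, 3.5], [2.5, 3.0, 3.5]]
`accumulate(grad_refs[1], [1.0, 5.5, 2.0])` → gradients = [3.5, 8.5, 5.5]; grad_refs = [[3.5, 8.5, 5.5], [3.5, 8.5, 5.5]]
`print(gradients)` → prints [3.5, 8.5, 5.5]
`print(grad_refs[0] is grad_refs[1])` → prints True

Answer:
[3.5, 8.5, 5.5]
True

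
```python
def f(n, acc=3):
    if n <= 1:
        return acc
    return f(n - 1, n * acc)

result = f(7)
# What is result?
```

Accumulator trace (n, acc): (7, 3) -> (6, 21) -> (5, 126) -> (4, 630) -> (3, 2520) -> (2, 7560) -> (1, 15120) -> return 15120

Answer: 15120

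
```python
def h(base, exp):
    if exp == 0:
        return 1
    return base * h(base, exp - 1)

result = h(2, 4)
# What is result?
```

h(2, 4) = 2 * 2 * 2 * 2 = 16

Answer: 16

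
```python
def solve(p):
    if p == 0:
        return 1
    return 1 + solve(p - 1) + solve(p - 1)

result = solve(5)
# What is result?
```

solve(p) = 1 + 2·solve(p-1), solve(0)=1. Closed form: (1+1)·2^5 - 1 = 63.

Answer: 63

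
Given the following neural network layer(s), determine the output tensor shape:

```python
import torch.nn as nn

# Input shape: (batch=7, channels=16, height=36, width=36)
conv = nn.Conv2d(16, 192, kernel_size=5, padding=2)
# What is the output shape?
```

Input: (7, 16, 36, 36) -> Output: (7, 192, 36, 36)

Answer: (7, 192, 36, 36)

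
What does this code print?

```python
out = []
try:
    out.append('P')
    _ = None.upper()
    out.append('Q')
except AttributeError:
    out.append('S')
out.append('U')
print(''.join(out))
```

Execution trace: 'P' (try body) → 'S' (except AttributeError) → 'U' (after the try/except). Output: PSU

Answer: PSU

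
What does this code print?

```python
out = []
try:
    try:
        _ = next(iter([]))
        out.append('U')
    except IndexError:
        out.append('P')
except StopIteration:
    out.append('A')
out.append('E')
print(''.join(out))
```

Execution trace: 'A' (outer except StopIteration) → 'E' (after the try/except). Output: AE

Answer: AE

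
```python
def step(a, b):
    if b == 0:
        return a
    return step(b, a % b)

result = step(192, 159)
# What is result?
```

step(192, 159) -> step(159, 33) -> step(33, 27) -> step(27, 6) -> step(6, 3) -> step(3, 0) -> 3

Answer: 3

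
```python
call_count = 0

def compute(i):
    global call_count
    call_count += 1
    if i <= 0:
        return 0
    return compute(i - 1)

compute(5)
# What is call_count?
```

Linear recursion stepping by 1: 6 calls from i=5 down to ≤0.

Answer: 6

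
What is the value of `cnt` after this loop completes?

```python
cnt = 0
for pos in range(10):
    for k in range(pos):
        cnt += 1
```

Triangle number: 0+1+2+...+9
`cnt` takes the values: 0 → 1 → 2 → 3 → 4 → 5 → 6 → 7 → 8 → 9 → 10 → 11 → 12 → 13 → 14 → 15 → 16 → 17 → 18 → 19 → 20 → 21 → 22 → 23 → 24 → 25 → 26 → 27 → 28 → 29 → … → 41 → 42 → 43 → 44 → 45

Answer: 45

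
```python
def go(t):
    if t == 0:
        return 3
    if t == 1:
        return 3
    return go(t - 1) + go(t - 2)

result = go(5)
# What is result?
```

Build up from base cases: go(0)=3, go(1)=3, go(2)=6, go(3)=9, go(4)=15, go(5)=24

Answer: 24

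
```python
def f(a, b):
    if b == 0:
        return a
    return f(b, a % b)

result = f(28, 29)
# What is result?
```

f(28, 29) -> f(29, 28) -> f(28, 1) -> f(1, 0) -> 1

Answer: 1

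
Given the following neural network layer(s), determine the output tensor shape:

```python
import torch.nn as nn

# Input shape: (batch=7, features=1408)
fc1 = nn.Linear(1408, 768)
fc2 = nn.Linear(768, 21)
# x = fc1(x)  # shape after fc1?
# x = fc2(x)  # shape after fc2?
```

Input: (7, 1408) -> after fc1: (7, 768) -> Output: (7, 21)

Answer: (7, 21)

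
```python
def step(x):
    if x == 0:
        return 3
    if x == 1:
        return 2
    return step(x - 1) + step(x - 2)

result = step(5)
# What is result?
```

Build up from base cases: step(0)=3, step(1)=2, step(2)=5, step(3)=7, step(4)=12, step(5)=19

Answer: 19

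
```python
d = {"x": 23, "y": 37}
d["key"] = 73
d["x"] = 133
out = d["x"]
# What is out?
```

Trace:
`d = {"x": 23, "y": 37}` → d = {'x': 23, 'y': 37}
`d["key"] = 73` → d = {'x': 23, 'y': 37, 'key': 73}
`d["x"] = 133` → d = {'x': 133, 'y': 37, 'key': 73}
`out = d["x"]` → out = 133
So out = 133

Answer: 133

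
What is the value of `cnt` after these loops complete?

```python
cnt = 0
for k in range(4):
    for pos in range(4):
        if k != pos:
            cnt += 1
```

4² - 4 (exclude diagonal)
`cnt` takes the values: 0 → 1 → 2 → 3 → 4 → 5 → 6 → 7 → 8 → 9 → 10 → 11 → 12

Answer: 12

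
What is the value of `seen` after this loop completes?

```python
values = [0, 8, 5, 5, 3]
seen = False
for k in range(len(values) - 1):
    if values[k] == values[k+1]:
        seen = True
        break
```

Check consecutive duplicates in [0, 8, 5, 5, 3]
`seen` takes the values: False → True

Answer: True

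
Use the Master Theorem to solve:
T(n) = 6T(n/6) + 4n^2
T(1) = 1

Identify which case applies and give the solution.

a=6, b=6, f(n)=4n^2. log_6(6) = 1. Since c=2 > 1 and the regularity condition holds (6(n/6)^2 = (6/6^2)n^2 with 6/6^2 < 1), Case 3 applies: T(n) = Θ(f(n)) = O(n^2).

Answer: O(n^2) - Case 3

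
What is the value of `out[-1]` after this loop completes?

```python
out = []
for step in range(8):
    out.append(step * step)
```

Last element of squares 0 to 7
`out` takes the values: [] → [0] → [0, 1] → [0, 1, 4] → [0, 1, 4, 9] → [0, 1, 4, 9, 16] → [0, 1, 4, 9, 16, 25] → [0, 1, 4, 9, 16, 25, 36] → [0, 1, 4, 9, 16, 25, 36, 49]
So `out[-1]` = 49

Answer: 49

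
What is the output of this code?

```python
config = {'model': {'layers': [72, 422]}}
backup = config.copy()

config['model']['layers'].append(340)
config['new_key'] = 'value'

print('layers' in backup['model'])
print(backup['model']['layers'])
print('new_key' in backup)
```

Key concept: shallow copy gotcha with nested dict.
Step by step:
`config = {'model': {'layers': [72, 422]}}` → config = {'model': {'layers': [72, 422]}}
`backup = config.copy()` → backup = {'model': {'layers': [72, 422]}}
`config['model']['layers'].append(340)` → config = {'model': {'layers': [72, 422, 340]}}; backup = {'model': {'layers': [72, 422, 340]}}
`config['new_key'] = 'value'` → config = {'model': {'layers': [72, 422, 340]}, 'new_key': 'value'}
`print('layers' in backup['model'])` → prints True
`print(backup['model']['layers'])` → prints [72, 422, 340]
`print('new_key' in backup)` → prints False

Answer:
True
[72, 422, 340]
False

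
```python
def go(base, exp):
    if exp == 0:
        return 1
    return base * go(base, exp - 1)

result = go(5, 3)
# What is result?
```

go(5, 3) = 5 * 5 * 5 = 125

Answer: 125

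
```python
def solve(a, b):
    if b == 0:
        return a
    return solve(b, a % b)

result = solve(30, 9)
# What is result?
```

solve(30, 9) -> solve(9, 3) -> solve(3, 0) -> 3

Answer: 3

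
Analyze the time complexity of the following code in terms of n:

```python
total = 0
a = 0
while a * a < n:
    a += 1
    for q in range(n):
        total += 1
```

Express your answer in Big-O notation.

Each loop level contributes: √n × n. Multiplying the contributions gives O(n√n).

Answer: O(n√n)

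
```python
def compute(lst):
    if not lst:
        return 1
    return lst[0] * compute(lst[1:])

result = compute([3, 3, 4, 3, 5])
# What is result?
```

Product over [3, 3, 4, 3, 5] = 3 * 3 * 4 * 3 * 5 = 540

Answer: 540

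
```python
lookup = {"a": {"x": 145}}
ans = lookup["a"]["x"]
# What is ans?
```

Trace:
`lookup = {"a": {"x": 145}}` → lookup = {'a': {'x': 145}}
`ans = lookup["a"]["x"]` → ans = 145
So ans = 145

Answer: 145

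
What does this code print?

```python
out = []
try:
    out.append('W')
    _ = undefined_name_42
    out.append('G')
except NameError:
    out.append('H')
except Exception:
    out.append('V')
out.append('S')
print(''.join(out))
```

Execution trace: 'W' (try body) → 'H' (except NameError) → 'S' (after the try/except). Output: WHS

Answer: WHS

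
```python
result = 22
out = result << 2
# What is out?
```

Trace:
`result = 22` → result = 22
`out = result << 2` → out = 88
So out = 88

Answer: 88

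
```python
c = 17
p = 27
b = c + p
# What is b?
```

Trace:
`c = 17` → c = 17
`p = 27` → p = 27
`b = c + p` → b = 44
So b = 44

Answer: 44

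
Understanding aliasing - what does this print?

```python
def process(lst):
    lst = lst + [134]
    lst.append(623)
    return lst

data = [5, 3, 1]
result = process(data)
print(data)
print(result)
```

Key concept: rebinding parameter vs mutation.
Step by step:
`data = [5, 3, 1]` → data = [5, 3, 1]
`result = process(data)` → result = [5, 3, 1, 134, 623]
`print(data)` → prints [5, 3, 1]
`print(result)` → prints [5, 3, 1, 134, 623]

Answer:
[5, 3, 1]
[5, 3, 1, 134, 623]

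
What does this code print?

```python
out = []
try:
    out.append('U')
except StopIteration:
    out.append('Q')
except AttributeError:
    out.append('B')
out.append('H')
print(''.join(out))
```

Execution trace: 'U' (try body, no exception) → 'H' (after the try/except). Output: UH

Answer: UH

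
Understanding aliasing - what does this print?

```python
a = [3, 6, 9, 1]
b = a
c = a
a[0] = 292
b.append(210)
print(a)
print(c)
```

Key concept: multiple aliases.
Step by step:
`a = [3, 6, 9, 1]` → a = [3, 6, 9, 1]
`b = a` → b = [3, 6, 9, 1] (same object as a)
`c = a` → c = [3, 6, 9, 1] (same object as a, b)
`a[0] = 292` → a = [292, 6, 9, 1] (same object as b, c); b = [292, 6, 9, 1] (same object as a, c); c = [292, 6, 9, 1] (same object as a, b)
`b.append(210)` → a = [292, 6, 9, 1, 210] (same object as b, c); b = [292, 6, 9, 1, 210] (same object as a, c); c = [292, 6, 9, 1, 210] (same object as a, b)
`print(a)` → prints [292, 6, 9, 1, 210]
`print(c)` → prints [292, 6, 9, 1, 210]

Answer:
[292, 6, 9, 1, 210]
[292, 6, 9, 1, 210]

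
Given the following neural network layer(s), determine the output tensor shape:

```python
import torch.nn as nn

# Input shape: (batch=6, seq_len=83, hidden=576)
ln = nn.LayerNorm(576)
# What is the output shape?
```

Input: (6, 83, 576) -> Output: (6, 83, 576)

Answer: (6, 83, 576)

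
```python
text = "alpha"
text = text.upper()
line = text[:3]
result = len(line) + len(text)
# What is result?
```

Trace:
`text = "alpha"` → text = 'alpha'
`text = text.upper()` → text = 'ALPHA'
`line = text[:3]` → line = 'ALP'
`result = len(line) + len(text)` → result = 8
So result = 8

Answer: 8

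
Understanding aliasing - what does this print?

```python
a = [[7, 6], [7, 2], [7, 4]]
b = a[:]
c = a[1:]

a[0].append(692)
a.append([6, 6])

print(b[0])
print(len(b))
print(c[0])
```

Key concept: slice with nested mutation.
Step by step:
`a = [[7, 6], [7, 2], [7, 4]]` → a = [[7, 6], [7, 2], [7, 4]]
`b = a[:]` → b = [[7, 6], [7, 2], [7, 4]]
`c = a[1:]` → c = [[7, 2], [7, 4]]
`a[0].append(692)` → a = [[7, 6, 692], [7, 2], [7, 4]]; b = [[7, 6, 692], [7, 2], [7, 4]]
`a.append([6, 6])` → a = [[7, 6, 692], [7, 2], [7, 4], [6, 6]]
`print(b[0])` → prints [7, 6, 692]
`print(len(b))` → prints 3
`print(c[0])` → prints [7, 2]

Answer:
[7, 6, 692]
3
[7, 2]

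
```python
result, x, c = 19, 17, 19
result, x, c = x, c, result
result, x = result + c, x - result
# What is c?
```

Trace:
`result, x, c = 19, 17, 19` → result = 19; x = 17; c = 19
`result, x, c = x, c, result` → result = 17; x = 19; c = 19
`result, x = result + c, x - result` → result = 36; x = 2
So c = 19

Answer: 19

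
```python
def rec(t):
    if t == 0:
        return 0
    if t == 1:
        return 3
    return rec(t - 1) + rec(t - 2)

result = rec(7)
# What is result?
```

Build up from base cases: rec(0)=0, rec(1)=3, rec(2)=3, rec(3)=6, rec(4)=9, rec(5)=15, rec(6)=24, ..., rec(7)=39

Answer: 39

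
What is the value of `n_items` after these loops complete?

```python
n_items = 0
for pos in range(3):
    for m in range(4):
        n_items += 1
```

3 * 4 = 12
`n_items` takes the values: 0 → 1 → 2 → 3 → 4 → 5 → 6 → 7 → 8 → 9 → 10 → 11 → 12

Answer: 12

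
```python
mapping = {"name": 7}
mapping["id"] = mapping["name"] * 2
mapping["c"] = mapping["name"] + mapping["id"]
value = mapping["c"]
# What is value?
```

Trace:
`mapping = {"name": 7}` → mapping = {'name': 7}
`mapping["id"] = mapping["name"] * 2` → mapping = {'name': 7, 'id': 14}
`mapping["c"] = mapping["name"] + mapping["id"]` → mapping = {'name': 7, 'id': 14, 'c': 21}
`value = mapping["c"]` → value = 21
So value = 21

Answer: 21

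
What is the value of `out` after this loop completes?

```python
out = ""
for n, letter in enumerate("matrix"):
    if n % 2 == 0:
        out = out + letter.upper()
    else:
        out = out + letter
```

Uppercase even positions in 'matrix'
`out` takes the values: "" → "M" → "Ma" → "MaT" → "MaTr" → "MaTrI" → "MaTrIx"

Answer: "MaTrIx"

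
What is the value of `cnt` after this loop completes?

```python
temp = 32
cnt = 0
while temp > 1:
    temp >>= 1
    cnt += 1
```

Count right shifts until 1
`cnt` takes the values: 0 → 1 → 2 → 3 → 4 → 5

Answer: 5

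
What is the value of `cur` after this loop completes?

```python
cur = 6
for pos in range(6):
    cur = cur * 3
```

Multiply by 3, 6 times: 6 * 3^6 = 4374
`cur` takes the values: 6 → 18 → 54 → 162 → 486 → 1458 → 4374

Answer: 4374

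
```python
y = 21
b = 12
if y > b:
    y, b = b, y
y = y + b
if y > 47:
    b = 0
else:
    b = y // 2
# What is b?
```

Trace:
`y = 21` → y = 21
`b = 12` → b = 12
`if y > b: ...` → y > b is True → y = 12; b = 21
`y = y + b` → y = 33
`if y > 47: ...` → y > 47 is False, take else branch → b = 16
So b = 16

Answer: 16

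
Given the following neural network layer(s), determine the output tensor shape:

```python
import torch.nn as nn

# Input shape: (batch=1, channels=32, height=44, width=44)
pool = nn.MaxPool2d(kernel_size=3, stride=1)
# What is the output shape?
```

Input: (1, 32, 44, 44) -> Output: (1, 32, 42, 42)

Answer: (1, 32, 42, 42)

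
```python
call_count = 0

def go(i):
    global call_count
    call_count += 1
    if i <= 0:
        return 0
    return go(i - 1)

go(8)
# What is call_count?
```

Linear recursion stepping by 1: 9 calls from i=8 down to ≤0.

Answer: 9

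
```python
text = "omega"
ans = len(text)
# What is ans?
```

Trace:
`text = "omega"` → text = 'omega'
`ans = len(text)` → ans = 5
So ans = 5

Answer: 5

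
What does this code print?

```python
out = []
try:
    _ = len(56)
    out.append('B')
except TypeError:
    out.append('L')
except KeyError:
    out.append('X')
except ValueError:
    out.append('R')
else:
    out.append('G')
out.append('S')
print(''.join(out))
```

Execution trace: 'L' (except TypeError) → 'S' (after the try/except). Output: LS

Answer: LS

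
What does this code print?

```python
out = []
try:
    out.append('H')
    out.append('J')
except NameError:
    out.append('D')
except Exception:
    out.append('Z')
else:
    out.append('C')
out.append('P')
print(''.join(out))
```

Execution trace: 'H' (try body) → 'J' (try body, no exception) → 'C' (else) → 'P' (after the try/except). Output: HJCP

Answer: HJCP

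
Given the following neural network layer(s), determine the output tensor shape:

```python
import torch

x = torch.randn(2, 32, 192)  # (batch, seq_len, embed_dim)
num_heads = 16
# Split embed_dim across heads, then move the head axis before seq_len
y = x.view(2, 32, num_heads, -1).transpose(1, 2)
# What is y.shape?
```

Input: (2, 32, 192) -> head_dim = 192 // 16 = 12; after view: (2, 32, 16, 12) -> after transpose(1, 2): (2, 16, 32, 12) -> Output: (2, 16, 32, 12)

Answer: (2, 16, 32, 12)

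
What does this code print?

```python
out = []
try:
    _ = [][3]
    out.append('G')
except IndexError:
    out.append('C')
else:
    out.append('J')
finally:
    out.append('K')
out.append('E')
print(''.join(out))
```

Execution trace: 'C' (except IndexError) → 'K' (finally) → 'E' (after the try/except). Output: CKE

Answer: CKE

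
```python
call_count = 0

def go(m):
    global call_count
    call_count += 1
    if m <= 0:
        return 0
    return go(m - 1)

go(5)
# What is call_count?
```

Linear recursion stepping by 1: 6 calls from m=5 down to ≤0.

Answer: 6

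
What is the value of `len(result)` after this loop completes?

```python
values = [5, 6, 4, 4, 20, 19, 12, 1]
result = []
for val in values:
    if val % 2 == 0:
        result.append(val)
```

Count even numbers in [5, 6, 4, 4, 20, 19, 12, 1]
`result` takes the values: [] → [6] → [6, 4] → [6, 4, 4] → [6, 4, 4, 20] → [6, 4, 4, 20, 12]
So `len(result)` = 5

Answer: 5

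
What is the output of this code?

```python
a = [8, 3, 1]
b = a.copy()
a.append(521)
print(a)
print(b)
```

Key concept: list.copy() creates independent copy.
Step by step:
`a = [8, 3, 1]` → a = [8, 3, 1]
`b = a.copy()` → b = [8, 3, 1]
`a.append(521)` → a = [8, 3, 1, 521]
`print(a)` → prints [8, 3, 1, 521]
`print(b)` → prints [8, 3, 1]

Answer:
[8, 3, 1, 521]
[8, 3, 1]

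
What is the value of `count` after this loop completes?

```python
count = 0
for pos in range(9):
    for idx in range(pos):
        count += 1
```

Triangle number: 0+1+2+...+8
`count` takes the values: 0 → 1 → 2 → 3 → 4 → 5 → 6 → 7 → 8 → 9 → 10 → 11 → 12 → 13 → 14 → 15 → 16 → 17 → 18 → 19 → 20 → 21 → 22 → 23 → 24 → 25 → 26 → 27 → 28 → 29 → 30 → 31 → 32 → 33 → 34 → 35 → 36

Answer: 36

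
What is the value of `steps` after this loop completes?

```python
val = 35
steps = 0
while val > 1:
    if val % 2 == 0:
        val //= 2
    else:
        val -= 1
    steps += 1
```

Steps to reduce 35 to 1
`steps` takes the values: 0 → 1 → 2 → 3 → 4 → 5 → 6 → 7

Answer: 7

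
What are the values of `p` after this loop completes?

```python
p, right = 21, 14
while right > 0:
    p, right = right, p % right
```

GCD of 21 and 14
`p` takes the values: 21 → 14 → 7

Answer: 7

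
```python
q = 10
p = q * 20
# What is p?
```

Trace:
`q = 10` → q = 10
`p = q * 20` → p = 200
So p = 200

Answer: 200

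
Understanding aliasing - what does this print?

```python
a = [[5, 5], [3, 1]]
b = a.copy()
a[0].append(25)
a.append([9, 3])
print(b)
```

Key concept: shallow copy with nested lists.
Step by step:
`a = [[5, 5], [3, 1]]` → a = [[5, 5], [3, 1]]
`b = a.copy()` → b = [[5, 5], [3, 1]]
`a[0].append(25)` → a = [[5, 5, 25], [3, 1]]; b = [[5, 5, 25], [3, 1]]
`a.append([9, 3])` → a = [[5, 5, 25], [3, 1], [9, 3]]
`print(b)` → prints [[5, 5, 25], [3, 1]]

Answer: [[5, 5, 25], [3, 1]]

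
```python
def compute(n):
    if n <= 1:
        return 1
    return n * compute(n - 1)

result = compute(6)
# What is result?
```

compute(6) = 6 * 5 * 4 * 3 * 2 * 1 = 720

Answer: 720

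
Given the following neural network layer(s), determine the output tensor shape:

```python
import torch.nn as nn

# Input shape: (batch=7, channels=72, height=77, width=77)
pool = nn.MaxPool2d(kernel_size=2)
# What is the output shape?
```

Input: (7, 72, 77, 77) -> Output: (7, 72, 38, 38)

Answer: (7, 72, 38, 38)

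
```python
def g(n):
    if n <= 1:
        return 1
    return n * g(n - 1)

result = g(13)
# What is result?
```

g(13) = 13 * 12 * 11 * 10 * 9 * 8 * 7 * 6 * 5 * 4 * 3 * 2 * 1 = 6227020800

Answer: 6227020800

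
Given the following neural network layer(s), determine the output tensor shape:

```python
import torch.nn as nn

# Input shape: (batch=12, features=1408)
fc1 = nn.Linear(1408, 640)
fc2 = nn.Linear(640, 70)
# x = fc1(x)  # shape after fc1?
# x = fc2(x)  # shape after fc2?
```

Input: (12, 1408) -> after fc1: (12, 640) -> Output: (12, 70)

Answer: (12, 70)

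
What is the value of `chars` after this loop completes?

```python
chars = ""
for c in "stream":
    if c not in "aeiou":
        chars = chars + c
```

Remove vowels from 'stream'
`chars` takes the values: "" → "s" → "st" → "str" → "strm"

Answer: "strm"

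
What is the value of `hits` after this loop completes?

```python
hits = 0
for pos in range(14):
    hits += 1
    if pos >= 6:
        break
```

Loop breaks when pos reaches 6, hits is 7
`hits` takes the values: 0 → 1 → 2 → 3 → 4 → 5 → 6 → 7

Answer: 7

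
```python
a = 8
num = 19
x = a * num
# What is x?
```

Trace:
`a = 8` → a = 8
`num = 19` → num = 19
`x = a * num` → x = 152
So x = 152

Answer: 152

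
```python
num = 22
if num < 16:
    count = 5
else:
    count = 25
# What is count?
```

Trace:
`num = 22` → num = 22
`if num < 16: ...` → num < 16 is False, take else branch → count = 25
So count = 25

Answer: 25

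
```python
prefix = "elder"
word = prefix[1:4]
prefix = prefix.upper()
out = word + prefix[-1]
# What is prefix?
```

Trace:
`prefix = "elder"` → prefix = 'elder'
`word = prefix[1:4]` → word = 'lde'
`prefix = prefix.upper()` → prefix = 'ELDER'
`out = word + prefix[-1]` → out = 'ldeR'
So prefix = 'ELDER'

Answer: 'ELDER'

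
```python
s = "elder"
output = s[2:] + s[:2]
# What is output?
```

Trace:
`s = "elder"` → s = 'elder'
`output = s[2:] + s[:2]` → output = 'derel'
So output = 'derel'

Answer: 'derel'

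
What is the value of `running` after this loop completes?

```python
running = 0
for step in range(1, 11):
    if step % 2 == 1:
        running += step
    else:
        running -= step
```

Add odd, subtract even
`running` takes the values: 0 → 1 → -1 → 2 → -2 → 3 → -3 → 4 → -4 → 5 → -5

Answer: -5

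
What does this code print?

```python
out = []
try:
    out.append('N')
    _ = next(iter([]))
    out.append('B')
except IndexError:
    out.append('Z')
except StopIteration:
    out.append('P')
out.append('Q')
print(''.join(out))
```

Execution trace: 'N' (try body) → 'P' (except StopIteration) → 'Q' (after the try/except). Output: NPQ

Answer: NPQ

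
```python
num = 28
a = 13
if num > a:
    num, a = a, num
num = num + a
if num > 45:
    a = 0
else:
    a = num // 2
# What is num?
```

Trace:
`num = 28` → num = 28
`a = 13` → a = 13
`if num > a: ...` → num > a is True → num = 13; a = 28
`num = num + a` → num = 41
`if num > 45: ...` → num > 45 is False, take else branch → a = 20
So num = 41

Answer: 41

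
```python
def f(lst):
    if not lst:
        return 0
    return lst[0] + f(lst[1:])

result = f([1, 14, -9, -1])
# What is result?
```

1 + 14 + (-9) + (-1) + 0 = 5

Answer: 5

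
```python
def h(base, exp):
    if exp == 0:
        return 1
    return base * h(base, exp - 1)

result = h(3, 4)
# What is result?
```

h(3, 4) = 3 * 3 * 3 * 3 = 81

Answer: 81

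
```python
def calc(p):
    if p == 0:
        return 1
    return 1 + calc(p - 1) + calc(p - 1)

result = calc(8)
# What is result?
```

calc(p) = 1 + 2·calc(p-1), calc(0)=1. Closed form: (1+1)·2^8 - 1 = 511.

Answer: 511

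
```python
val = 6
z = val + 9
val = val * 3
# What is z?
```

Trace:
`val = 6` → val = 6
`z = val + 9` → z = 15
`val = val * 3` → val = 18
So z = 15

Answer: 15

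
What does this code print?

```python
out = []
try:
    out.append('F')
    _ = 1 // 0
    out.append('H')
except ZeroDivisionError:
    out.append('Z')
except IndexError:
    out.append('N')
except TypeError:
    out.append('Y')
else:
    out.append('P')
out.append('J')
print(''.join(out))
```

Execution trace: 'F' (try body) → 'Z' (except ZeroDivisionError) → 'J' (after the try/except). Output: FZJ

Answer: FZJ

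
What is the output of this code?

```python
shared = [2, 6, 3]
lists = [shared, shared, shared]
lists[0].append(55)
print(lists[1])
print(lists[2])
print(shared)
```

Key concept: list of same reference.
Step by step:
`shared = [2, 6, 3]` → shared = [2, 6, 3]
`lists = [shared, shared, shared]` → lists = [[2, 6, 3], [2, 6, 3], [2, 6, 3]]
`lists[0].append(55)` → shared = [2, 6, 3, 55]; lists = [[2, 6, 3, 55], [2, 6, 3, 55], [2, 6, 3, 55]]
`print(lists[1])` → prints [2, 6, 3, 55]
`print(lists[2])` → prints [2, 6, 3, 55]
`print(shared)` → prints [2, 6, 3, 55]

Answer:
[2, 6, 3, 55]
[2, 6, 3, 55]
[2, 6, 3, 55]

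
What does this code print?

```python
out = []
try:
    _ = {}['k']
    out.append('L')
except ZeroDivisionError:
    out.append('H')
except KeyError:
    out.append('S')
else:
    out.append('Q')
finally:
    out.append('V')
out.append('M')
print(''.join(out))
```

Execution trace: 'S' (except KeyError) → 'V' (finally) → 'M' (after the try/except). Output: SVM

Answer: SVM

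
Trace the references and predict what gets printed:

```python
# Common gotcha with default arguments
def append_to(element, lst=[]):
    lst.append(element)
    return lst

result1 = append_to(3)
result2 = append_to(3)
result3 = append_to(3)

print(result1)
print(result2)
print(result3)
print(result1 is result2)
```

Key concept: mutable default argument gotcha.
Step by step:
`result1 = append_to(3)` → result1 = [3]
`result2 = append_to(3)` → result1 = [3, 3] (same object as result2); result2 = [3, 3] (same object as result1)
`result3 = append_to(3)` → result1 = [3, 3, 3] (same object as result2, result3); result2 = [3, 3, 3] (same object as result1, result3); result3 = [3, 3, 3] (same object as result1, result2)
`print(result1)` → prints [3, 3, 3]
`print(result2)` → prints [3, 3, 3]
`print(result3)` → prints [3, 3, 3]
`print(result1 is result2)` → prints True

Answer:
[3, 3, 3]
[3, 3, 3]
[3, 3, 3]
True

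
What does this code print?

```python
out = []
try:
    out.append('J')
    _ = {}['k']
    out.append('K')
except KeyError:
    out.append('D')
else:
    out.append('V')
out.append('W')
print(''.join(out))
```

Execution trace: 'J' (try body) → 'D' (except KeyError) → 'W' (after the try/except). Output: JDW

Answer: JDW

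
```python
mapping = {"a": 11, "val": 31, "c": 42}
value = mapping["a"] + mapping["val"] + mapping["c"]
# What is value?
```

Trace:
`mapping = {"a": 11, "val": 31, "c": 42}` → mapping = {'a': 11, 'val': 31, 'c': 42}
`value = mapping["a"] + mapping["val"] + mapping["c"]` → value = 84
So value = 84

Answer: 84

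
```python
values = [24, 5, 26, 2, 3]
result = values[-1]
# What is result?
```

Trace:
`values = [24, 5, 26, 2, 3]` → values = [24, 5, 26, 2, 3]
`result = values[-1]` → result = 3
So result = 3

Answer: 3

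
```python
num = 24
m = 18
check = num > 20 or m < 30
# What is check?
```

Trace:
`num = 24` → num = 24
`m = 18` → m = 18
`check = num > 20 or m < 30` → check = True
So check = True

Answer: True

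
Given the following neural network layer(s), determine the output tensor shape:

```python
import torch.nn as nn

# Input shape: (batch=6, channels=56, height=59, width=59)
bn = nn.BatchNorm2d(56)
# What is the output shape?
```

Input: (6, 56, 59, 59) -> Output: (6, 56, 59, 59)

Answer: (6, 56, 59, 59)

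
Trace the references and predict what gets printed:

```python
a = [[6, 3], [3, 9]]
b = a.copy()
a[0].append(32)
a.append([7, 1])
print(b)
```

Key concept: shallow copy with nested lists.
Step by step:
`a = [[6, 3], [3, 9]]` → a = [[6, 3], [3, 9]]
`b = a.copy()` → b = [[6, 3], [3, 9]]
`a[0].append(32)` → a = [[6, 3, 32], [3, 9]]; b = [[6, 3, 32], [3, 9]]
`a.append([7, 1])` → a = [[6, 3, 32], [3, 9], [7, 1]]
`print(b)` → prints [[6, 3, 32], [3, 9]]

Answer: [[6, 3, 32], [3, 9]]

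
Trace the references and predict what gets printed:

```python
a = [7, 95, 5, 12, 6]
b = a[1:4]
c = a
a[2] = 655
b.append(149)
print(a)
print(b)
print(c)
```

Key concept: slice vs alias.
Step by step:
`a = [7, 95, 5, 12, 6]` → a = [7, 95, 5, 12, 6]
`b = a[1:4]` → b = [95, 5, 12]
`c = a` → c = [7, 95, 5, 12, 6] (same object as a)
`a[2] = 655` → a = [7, 95, 655, 12, 6] (same object as c); c = [7, 95, 655, 12, 6] (same object as a)
`b.append(149)` → b = [95, 5, 12, 149]
`print(a)` → prints [7, 95, 655, 12, 6]
`print(b)` → prints [95, 5, 12, 149]
`print(c)` → prints [7, 95, 655, 12, 6]

Answer:
[7, 95, 655, 12, 6]
[95, 5, 12, 149]
[7, 95, 655, 12, 6]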